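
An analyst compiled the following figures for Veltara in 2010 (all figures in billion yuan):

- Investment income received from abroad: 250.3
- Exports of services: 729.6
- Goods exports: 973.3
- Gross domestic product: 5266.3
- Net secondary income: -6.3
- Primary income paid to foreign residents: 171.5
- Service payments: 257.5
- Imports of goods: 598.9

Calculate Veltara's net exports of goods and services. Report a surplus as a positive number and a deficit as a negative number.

Goods balance = 973.3 - 598.9 = 374.4
Services balance = 729.6 - 257.5 = 472.1
Trade balance (goods + services) = 374.4 + 472.1 = 846.5

846.5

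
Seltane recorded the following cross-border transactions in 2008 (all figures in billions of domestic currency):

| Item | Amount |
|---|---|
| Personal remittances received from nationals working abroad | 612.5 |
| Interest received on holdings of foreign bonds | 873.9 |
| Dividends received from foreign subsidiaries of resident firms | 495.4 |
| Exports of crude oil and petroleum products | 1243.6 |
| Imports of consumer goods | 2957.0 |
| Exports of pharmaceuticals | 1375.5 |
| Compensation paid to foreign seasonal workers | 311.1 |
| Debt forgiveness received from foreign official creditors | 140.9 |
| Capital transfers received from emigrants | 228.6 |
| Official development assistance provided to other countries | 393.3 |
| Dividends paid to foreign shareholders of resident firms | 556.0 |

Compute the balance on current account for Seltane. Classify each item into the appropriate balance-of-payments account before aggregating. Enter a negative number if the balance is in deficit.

Goods: 1243.6 + 1375.5 - 2957.0 = -337.9
Primary income: -556.0 + 495.4 - 311.1 + 873.9 = 502.2
Secondary income: -393.3 + 612.5 = 219.2
Current account = (-337.9) + 502.2 + 219.2 = 383.5
(Excluded from the current account — capital account: debt forgiveness received from foreign official creditors 140.9, capital transfers received from emigrants 228.6.)

383.5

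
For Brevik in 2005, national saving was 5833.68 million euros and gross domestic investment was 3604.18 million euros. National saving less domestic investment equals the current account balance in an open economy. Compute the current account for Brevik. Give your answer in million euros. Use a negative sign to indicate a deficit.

2229.50

CA = S - I = 5833.68 - 3604.18 = 2229.50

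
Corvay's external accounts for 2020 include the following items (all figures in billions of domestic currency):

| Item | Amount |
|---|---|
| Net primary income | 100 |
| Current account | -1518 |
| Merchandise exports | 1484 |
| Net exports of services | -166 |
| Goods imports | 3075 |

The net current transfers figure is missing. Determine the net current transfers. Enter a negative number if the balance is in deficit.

Current account = goods balance + services balance + net primary income + net secondary income
Sum of the known components = -1657
Net current transfers = CA - (known components) = -1518 - (-1657) = 139

139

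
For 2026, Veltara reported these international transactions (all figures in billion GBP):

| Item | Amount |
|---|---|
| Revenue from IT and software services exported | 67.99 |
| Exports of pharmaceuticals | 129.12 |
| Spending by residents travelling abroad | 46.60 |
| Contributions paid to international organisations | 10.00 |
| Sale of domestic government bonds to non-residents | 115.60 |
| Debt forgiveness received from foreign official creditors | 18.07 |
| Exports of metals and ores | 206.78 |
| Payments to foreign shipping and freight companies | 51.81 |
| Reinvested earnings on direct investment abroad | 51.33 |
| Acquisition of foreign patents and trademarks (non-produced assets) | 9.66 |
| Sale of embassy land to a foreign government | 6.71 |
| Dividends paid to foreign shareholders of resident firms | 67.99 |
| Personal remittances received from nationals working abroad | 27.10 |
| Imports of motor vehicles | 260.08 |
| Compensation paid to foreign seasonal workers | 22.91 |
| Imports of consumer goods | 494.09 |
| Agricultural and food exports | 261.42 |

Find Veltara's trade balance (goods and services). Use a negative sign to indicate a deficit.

Goods: 206.78 + 261.42 + 129.12 - 260.08 - 494.09 = -156.85
Services: -46.60 - 51.81 + 67.99 = -30.42
Trade balance = -156.85 + (-30.42) = -187.27
(Excluded from the trade balance — secondary income: contributions paid to international organisations 10.00, personal remittances received from nationals working abroad 27.10; financial account: sale of domestic government bonds to non-residents 115.60; capital account: debt forgiveness received from foreign official creditors 18.07, acquisition of foreign patents and trademarks (non-produced assets) 9.66, sale of embassy land to a foreign government 6.71; primary income: reinvested earnings on direct investment abroad 51.33, dividends paid to foreign shareholders of resident firms 67.99, compensation paid to foreign seasonal workers 22.91.)

-187.27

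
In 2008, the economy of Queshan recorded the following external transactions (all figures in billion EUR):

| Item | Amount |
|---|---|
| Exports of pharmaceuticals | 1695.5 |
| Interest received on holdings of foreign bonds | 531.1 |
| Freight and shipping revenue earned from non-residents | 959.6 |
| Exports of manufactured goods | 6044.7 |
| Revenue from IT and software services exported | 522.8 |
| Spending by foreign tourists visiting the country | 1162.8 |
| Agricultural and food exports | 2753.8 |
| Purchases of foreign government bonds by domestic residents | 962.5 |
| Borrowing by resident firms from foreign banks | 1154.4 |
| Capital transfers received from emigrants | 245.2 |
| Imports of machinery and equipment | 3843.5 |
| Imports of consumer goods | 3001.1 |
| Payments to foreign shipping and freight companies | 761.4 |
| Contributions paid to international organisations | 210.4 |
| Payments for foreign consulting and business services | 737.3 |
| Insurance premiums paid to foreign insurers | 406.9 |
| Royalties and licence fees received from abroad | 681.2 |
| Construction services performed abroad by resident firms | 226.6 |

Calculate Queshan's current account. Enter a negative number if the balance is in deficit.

5617.5

Goods: 1695.5 + 2753.8 - 3001.1 + 6044.7 - 3843.5 = 3649.4
Services: -406.9 + 226.6 - 761.4 + 681.2 + 1162.8 + 959.6 - 737.3 + 522.8 = 1647.4
Primary income: 531.1
Secondary income: -210.4
Current account = 3649.4 + 1647.4 + 531.1 + (-210.4) = 5617.5
(Excluded from the current account — financial account: purchases of foreign government bonds by domestic residents 962.5, borrowing by resident firms from foreign banks 1154.4; capital account: capital transfers received from emigrants 245.2.)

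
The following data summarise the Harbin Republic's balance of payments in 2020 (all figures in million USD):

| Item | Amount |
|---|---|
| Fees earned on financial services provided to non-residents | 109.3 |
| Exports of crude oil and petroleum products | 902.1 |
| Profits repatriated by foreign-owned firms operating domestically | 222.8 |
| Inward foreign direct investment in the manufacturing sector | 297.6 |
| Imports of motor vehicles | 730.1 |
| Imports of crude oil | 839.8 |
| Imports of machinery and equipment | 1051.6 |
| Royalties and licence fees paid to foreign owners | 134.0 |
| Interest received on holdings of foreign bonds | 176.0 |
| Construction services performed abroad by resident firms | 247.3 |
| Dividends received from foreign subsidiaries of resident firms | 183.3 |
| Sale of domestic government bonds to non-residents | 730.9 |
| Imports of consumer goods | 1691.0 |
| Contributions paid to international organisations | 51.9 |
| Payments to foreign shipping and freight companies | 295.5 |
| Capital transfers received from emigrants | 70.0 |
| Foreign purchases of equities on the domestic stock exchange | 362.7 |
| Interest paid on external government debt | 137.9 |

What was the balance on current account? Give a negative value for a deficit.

-3536.6

Goods: -1051.6 - 730.1 + 902.1 - 839.8 - 1691.0 = -3410.4
Services: -134.0 - 295.5 + 109.3 + 247.3 = -72.9
Primary income: 183.3 - 222.8 - 137.9 + 176.0 = -1.4
Secondary income: -51.9
Current account = (-3410.4) + (-72.9) + (-1.4) + (-51.9) = -3536.6
(Excluded from the current account — financial account: inward foreign direct investment in the manufacturing sector 297.6, sale of domestic government bonds to non-residents 730.9, foreign purchases of equities on the domestic stock exchange 362.7; capital account: capital transfers received from emigrants 70.0.)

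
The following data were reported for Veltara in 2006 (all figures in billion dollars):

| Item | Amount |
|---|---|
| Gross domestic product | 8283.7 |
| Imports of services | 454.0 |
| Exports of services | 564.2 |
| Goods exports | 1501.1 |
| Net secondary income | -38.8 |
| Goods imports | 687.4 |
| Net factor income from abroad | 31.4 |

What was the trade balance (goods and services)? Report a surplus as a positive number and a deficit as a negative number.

Goods balance = 1501.1 - 687.4 = 813.7
Services balance = 564.2 - 454.0 = 110.2
Trade balance (goods + services) = 813.7 + 110.2 = 923.9

923.9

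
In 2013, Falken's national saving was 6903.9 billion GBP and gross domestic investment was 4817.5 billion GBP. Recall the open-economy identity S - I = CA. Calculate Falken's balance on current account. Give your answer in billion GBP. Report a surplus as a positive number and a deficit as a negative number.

2086.4

CA = S - I = 6903.9 - 4817.5 = 2086.4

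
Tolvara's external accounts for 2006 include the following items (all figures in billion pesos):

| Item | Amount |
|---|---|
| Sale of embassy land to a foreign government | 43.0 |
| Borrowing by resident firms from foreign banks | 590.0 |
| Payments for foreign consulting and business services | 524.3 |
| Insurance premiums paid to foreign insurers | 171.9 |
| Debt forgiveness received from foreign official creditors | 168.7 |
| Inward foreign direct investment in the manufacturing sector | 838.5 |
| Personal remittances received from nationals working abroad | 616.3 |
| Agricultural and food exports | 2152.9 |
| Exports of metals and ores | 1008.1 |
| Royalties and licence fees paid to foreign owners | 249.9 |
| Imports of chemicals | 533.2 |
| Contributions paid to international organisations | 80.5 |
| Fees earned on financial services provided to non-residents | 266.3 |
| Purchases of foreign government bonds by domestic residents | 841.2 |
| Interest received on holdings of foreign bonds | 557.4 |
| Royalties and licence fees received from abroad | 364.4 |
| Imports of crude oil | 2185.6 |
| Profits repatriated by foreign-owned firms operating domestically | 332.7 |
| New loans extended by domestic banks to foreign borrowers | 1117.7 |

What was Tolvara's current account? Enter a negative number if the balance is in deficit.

Goods: -2185.6 + 1008.1 - 533.2 + 2152.9 = 442.2
Services: -524.3 - 171.9 + 364.4 - 249.9 + 266.3 = -315.4
Primary income: 557.4 - 332.7 = 224.7
Secondary income: 616.3 - 80.5 = 535.8
Current account = 442.2 + (-315.4) + 224.7 + 535.8 = 887.3
(Excluded from the current account — capital account: sale of embassy land to a foreign government 43.0, debt forgiveness received from foreign official creditors 168.7; financial account: borrowing by resident firms from foreign banks 590.0, inward foreign direct investment in the manufacturing sector 838.5, purchases of foreign government bonds by domestic residents 841.2, new loans extended by domestic banks to foreign borrowers 1117.7.)

887.3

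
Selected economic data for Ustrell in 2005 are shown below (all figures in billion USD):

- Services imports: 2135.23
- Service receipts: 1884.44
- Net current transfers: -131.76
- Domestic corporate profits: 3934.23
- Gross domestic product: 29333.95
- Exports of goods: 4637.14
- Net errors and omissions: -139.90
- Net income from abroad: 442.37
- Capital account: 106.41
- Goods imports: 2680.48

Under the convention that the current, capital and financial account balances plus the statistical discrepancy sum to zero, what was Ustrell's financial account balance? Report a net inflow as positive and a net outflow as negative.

Goods balance = 4637.14 - 2680.48 = 1956.66
Services balance = 1884.44 - 2135.23 = -250.79
Trade balance (goods + services) = 1956.66 + (-250.79) = 1705.87
Net primary income = 442.37
Net secondary income = -131.76
Current account = 1705.87 + 442.37 + (-131.76) = 2016.48
Financial account = -(2016.48 + 106.41 + (-139.90)) = -1982.99

-1982.99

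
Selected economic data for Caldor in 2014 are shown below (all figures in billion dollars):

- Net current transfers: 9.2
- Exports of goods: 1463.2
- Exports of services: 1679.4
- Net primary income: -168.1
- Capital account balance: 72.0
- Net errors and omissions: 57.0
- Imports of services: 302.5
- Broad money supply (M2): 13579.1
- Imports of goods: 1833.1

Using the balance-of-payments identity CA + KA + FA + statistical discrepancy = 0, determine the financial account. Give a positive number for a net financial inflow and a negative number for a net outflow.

Goods balance = 1463.2 - 1833.1 = -369.9
Services balance = 1679.4 - 302.5 = 1376.9
Trade balance (goods + services) = -369.9 + 1376.9 = 1007.0
Net primary income = -168.1
Net secondary income = 9.2
Current account = 1007.0 + (-168.1) + 9.2 = 848.1
Financial account = -(848.1 + 72.0 + 57.0) = -977.1

-977.1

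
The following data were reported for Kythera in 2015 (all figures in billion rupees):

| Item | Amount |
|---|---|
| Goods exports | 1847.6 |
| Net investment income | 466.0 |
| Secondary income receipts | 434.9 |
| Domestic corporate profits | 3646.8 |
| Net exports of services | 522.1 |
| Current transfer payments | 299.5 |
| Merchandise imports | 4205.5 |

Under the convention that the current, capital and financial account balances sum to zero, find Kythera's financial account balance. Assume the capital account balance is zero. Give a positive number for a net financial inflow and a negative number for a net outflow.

Goods balance = 1847.6 - 4205.5 = -2357.9
Services balance = 522.1
Trade balance (goods + services) = -2357.9 + 522.1 = -1835.8
Net primary income = 466.0
Net secondary income = 434.9 - 299.5 = 135.4
Current account = -1835.8 + 466.0 + 135.4 = -1234.4
Financial account = -(-1234.4) = 1234.4

1234.4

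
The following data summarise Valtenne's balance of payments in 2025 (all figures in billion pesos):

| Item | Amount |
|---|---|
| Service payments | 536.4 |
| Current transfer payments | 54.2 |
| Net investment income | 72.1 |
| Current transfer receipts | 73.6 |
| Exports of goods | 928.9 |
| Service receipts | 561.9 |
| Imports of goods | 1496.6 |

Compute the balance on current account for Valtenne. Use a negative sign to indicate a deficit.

-450.7

Goods balance = 928.9 - 1496.6 = -567.7
Services balance = 561.9 - 536.4 = 25.5
Trade balance (goods + services) = -567.7 + 25.5 = -542.2
Net primary income = 72.1
Net secondary income = 73.6 - 54.2 = 19.4
Current account = -542.2 + 72.1 + 19.4 = -450.7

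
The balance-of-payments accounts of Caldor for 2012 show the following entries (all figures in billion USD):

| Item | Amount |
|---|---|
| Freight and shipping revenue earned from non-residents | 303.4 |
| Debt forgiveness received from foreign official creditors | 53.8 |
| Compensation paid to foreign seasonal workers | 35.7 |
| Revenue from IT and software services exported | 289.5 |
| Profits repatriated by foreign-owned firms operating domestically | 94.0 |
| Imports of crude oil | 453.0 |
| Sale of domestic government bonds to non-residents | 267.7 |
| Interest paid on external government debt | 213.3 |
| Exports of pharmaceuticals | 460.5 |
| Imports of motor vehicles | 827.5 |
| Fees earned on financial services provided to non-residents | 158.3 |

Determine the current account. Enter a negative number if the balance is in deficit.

-411.8

Goods: -827.5 + 460.5 - 453.0 = -820.0
Services: 289.5 + 158.3 + 303.4 = 751.2
Primary income: -35.7 - 94.0 - 213.3 = -343.0
Current account = (-820.0) + 751.2 + (-343.0) = -411.8
(Excluded from the current account — capital account: debt forgiveness received from foreign official creditors 53.8; financial account: sale of domestic government bonds to non-residents 267.7.)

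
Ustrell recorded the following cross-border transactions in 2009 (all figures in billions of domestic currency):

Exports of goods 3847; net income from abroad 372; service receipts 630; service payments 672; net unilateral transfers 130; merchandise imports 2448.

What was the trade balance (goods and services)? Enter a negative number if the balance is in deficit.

1357

Goods balance = 3847 - 2448 = 1399
Services balance = 630 - 672 = -42
Trade balance (goods + services) = 1399 + (-42) = 1357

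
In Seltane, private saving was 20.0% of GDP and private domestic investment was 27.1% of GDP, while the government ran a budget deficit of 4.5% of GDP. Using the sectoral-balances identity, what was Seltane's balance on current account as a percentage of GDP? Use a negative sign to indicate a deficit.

By the sectoral-balances identity, CA = (S_private - I) + (T - G).
Private balance = 20.0 - 27.1 = -7.1
Government balance (T - G) = -4.5
CA = -7.1 + (-4.5) = -11.6

-11.6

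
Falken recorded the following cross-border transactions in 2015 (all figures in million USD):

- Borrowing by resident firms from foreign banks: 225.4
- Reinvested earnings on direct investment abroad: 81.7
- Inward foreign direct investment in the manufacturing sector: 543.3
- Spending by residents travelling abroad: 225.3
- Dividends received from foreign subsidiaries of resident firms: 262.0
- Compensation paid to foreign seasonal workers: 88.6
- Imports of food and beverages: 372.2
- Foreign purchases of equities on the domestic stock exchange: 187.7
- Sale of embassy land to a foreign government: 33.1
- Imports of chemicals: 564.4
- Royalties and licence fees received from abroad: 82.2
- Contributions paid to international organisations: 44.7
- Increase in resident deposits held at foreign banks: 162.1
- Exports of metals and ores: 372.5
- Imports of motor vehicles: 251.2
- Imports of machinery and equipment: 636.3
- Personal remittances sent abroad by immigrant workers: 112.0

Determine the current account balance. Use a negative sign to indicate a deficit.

Goods: -564.4 + 372.5 - 251.2 - 372.2 - 636.3 = -1451.6
Services: 82.2 - 225.3 = -143.1
Primary income: 81.7 + 262.0 - 88.6 = 255.1
Secondary income: -44.7 - 112.0 = -156.7
Current account = (-1451.6) + (-143.1) + 255.1 + (-156.7) = -1496.3
(Excluded from the current account — financial account: borrowing by resident firms from foreign banks 225.4, inward foreign direct investment in the manufacturing sector 543.3, foreign purchases of equities on the domestic stock exchange 187.7, increase in resident deposits held at foreign banks 162.1; capital account: sale of embassy land to a foreign government 33.1.)

-1496.3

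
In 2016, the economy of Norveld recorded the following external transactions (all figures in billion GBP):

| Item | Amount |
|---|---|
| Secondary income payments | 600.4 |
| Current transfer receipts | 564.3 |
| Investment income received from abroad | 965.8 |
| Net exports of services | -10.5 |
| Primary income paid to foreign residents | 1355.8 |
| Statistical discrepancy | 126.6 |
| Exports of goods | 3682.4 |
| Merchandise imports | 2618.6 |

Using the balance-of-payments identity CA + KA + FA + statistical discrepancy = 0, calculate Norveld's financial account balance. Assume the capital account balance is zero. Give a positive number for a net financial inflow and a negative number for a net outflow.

Goods balance = 3682.4 - 2618.6 = 1063.8
Services balance = -10.5
Trade balance (goods + services) = 1063.8 + (-10.5) = 1053.3
Net primary income = 965.8 - 1355.8 = -390.0
Net secondary income = 564.3 - 600.4 = -36.1
Current account = 1053.3 + (-390.0) + (-36.1) = 627.2
Financial account = -(627.2 + 126.6) = -753.8

-753.8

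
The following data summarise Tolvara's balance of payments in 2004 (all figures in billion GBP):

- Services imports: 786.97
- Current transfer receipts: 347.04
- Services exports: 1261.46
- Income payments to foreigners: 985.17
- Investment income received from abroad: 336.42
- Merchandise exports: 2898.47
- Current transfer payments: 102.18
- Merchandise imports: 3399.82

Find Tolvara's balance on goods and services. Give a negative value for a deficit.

-26.86

Goods balance = 2898.47 - 3399.82 = -501.35
Services balance = 1261.46 - 786.97 = 474.49
Trade balance (goods + services) = -501.35 + 474.49 = -26.86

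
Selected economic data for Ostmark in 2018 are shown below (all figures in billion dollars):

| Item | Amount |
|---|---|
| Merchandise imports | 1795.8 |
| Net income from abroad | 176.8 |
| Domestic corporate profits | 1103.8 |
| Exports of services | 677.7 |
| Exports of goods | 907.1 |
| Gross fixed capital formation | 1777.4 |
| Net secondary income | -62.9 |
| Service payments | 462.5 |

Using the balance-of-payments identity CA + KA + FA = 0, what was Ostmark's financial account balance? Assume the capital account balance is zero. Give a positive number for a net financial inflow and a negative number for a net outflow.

Goods balance = 907.1 - 1795.8 = -888.7
Services balance = 677.7 - 462.5 = 215.2
Trade balance (goods + services) = -888.7 + 215.2 = -673.5
Net primary income = 176.8
Net secondary income = -62.9
Current account = -673.5 + 176.8 + (-62.9) = -559.6
Financial account = -(-559.6) = 559.6

559.6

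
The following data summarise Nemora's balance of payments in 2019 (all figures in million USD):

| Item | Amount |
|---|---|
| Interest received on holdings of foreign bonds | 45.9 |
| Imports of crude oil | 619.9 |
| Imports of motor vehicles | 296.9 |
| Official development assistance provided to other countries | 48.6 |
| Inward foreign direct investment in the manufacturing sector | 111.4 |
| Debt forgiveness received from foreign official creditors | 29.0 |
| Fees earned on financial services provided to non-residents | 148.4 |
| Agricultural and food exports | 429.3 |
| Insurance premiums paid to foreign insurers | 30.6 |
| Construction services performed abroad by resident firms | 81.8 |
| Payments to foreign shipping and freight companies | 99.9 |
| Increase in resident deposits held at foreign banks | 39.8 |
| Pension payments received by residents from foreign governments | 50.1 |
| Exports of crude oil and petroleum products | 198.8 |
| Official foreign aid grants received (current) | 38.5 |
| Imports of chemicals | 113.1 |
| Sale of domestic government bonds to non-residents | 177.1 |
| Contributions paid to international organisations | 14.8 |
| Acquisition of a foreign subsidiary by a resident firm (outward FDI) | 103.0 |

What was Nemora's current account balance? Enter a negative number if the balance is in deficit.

-231.0

Goods: 198.8 - 619.9 - 113.1 + 429.3 - 296.9 = -401.8
Services: -99.9 + 148.4 - 30.6 + 81.8 = 99.7
Primary income: 45.9
Secondary income: -14.8 + 38.5 + 50.1 - 48.6 = 25.2
Current account = (-401.8) + 99.7 + 45.9 + 25.2 = -231.0
(Excluded from the current account — financial account: inward foreign direct investment in the manufacturing sector 111.4, increase in resident deposits held at foreign banks 39.8, sale of domestic government bonds to non-residents 177.1, acquisition of a foreign subsidiary by a resident firm (outward FDI) 103.0; capital account: debt forgiveness received from foreign official creditors 29.0.)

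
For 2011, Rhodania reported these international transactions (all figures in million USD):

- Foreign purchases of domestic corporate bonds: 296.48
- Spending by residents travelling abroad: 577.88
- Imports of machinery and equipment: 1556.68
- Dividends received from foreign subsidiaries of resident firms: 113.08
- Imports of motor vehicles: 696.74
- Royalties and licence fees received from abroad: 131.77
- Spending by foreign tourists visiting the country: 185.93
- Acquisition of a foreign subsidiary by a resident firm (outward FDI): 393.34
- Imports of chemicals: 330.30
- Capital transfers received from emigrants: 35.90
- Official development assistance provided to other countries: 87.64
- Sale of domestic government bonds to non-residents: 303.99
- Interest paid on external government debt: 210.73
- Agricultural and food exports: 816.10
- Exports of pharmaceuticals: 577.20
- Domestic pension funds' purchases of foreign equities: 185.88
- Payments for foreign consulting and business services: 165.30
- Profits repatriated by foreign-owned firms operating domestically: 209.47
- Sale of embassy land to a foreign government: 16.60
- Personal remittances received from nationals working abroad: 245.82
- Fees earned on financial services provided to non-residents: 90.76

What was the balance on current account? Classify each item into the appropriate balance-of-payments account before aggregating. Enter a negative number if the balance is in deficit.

-1674.08

Goods: -696.74 + 577.20 + 816.10 - 1556.68 - 330.30 = -1190.42
Services: 185.93 - 165.30 - 577.88 + 131.77 + 90.76 = -334.72
Primary income: -210.73 + 113.08 - 209.47 = -307.12
Secondary income: 245.82 - 87.64 = 158.18
Current account = (-1190.42) + (-334.72) + (-307.12) + 158.18 = -1674.08
(Excluded from the current account — financial account: foreign purchases of domestic corporate bonds 296.48, acquisition of a foreign subsidiary by a resident firm (outward FDI) 393.34, sale of domestic government bonds to non-residents 303.99, domestic pension funds' purchases of foreign equities 185.88; capital account: capital transfers received from emigrants 35.90, sale of embassy land to a foreign government 16.60.)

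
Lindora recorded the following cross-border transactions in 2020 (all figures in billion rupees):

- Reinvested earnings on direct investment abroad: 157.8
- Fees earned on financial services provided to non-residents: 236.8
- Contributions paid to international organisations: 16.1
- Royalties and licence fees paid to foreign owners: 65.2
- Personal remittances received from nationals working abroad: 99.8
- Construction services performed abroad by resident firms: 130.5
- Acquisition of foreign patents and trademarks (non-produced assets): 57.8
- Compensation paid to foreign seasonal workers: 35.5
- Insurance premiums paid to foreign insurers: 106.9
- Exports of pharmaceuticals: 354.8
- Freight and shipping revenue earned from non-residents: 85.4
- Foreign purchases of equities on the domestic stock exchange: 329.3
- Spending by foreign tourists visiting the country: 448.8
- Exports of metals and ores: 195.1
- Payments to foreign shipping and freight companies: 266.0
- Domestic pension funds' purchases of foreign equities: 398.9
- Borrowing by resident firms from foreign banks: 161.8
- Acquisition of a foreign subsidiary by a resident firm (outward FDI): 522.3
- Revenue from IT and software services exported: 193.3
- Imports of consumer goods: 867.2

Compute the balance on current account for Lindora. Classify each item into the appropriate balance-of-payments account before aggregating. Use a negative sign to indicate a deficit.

545.4

Goods: -867.2 + 195.1 + 354.8 = -317.3
Services: 130.5 - 65.2 + 85.4 + 193.3 + 448.8 - 106.9 + 236.8 - 266.0 = 656.7
Primary income: -35.5 + 157.8 = 122.3
Secondary income: 99.8 - 16.1 = 83.7
Current account = (-317.3) + 656.7 + 122.3 + 83.7 = 545.4
(Excluded from the current account — capital account: acquisition of foreign patents and trademarks (non-produced assets) 57.8; financial account: foreign purchases of equities on the domestic stock exchange 329.3, domestic pension funds' purchases of foreign equities 398.9, borrowing by resident firms from foreign banks 161.8, acquisition of a foreign subsidiary by a resident firm (outward FDI) 522.3.)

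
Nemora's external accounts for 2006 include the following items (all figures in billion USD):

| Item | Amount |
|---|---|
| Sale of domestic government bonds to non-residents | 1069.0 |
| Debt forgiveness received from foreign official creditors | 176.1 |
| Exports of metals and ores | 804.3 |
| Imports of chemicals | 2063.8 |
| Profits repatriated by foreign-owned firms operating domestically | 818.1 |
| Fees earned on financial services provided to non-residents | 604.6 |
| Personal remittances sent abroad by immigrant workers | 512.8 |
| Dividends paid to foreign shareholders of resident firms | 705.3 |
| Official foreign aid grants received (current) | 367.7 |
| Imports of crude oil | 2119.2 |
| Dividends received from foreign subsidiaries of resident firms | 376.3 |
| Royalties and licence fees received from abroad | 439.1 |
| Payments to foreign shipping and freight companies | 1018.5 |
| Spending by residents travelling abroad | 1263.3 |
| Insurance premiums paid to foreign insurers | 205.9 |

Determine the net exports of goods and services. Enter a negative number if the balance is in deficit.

Goods: 804.3 - 2063.8 - 2119.2 = -3378.7
Services: 439.1 - 1018.5 - 1263.3 - 205.9 + 604.6 = -1444.0
Trade balance = -3378.7 + (-1444.0) = -4822.7
(Excluded from the trade balance — financial account: sale of domestic government bonds to non-residents 1069.0; capital account: debt forgiveness received from foreign official creditors 176.1; primary income: profits repatriated by foreign-owned firms operating domestically 818.1, dividends paid to foreign shareholders of resident firms 705.3, dividends received from foreign subsidiaries of resident firms 376.3; secondary income: personal remittances sent abroad by immigrant workers 512.8, official foreign aid grants received (current) 367.7.)

-4822.7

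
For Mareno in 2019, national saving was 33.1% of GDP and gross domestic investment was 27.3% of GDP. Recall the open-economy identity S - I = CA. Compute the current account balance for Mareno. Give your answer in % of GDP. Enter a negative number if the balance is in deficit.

5.8

CA = S - I = 33.1 - 27.3 = 5.8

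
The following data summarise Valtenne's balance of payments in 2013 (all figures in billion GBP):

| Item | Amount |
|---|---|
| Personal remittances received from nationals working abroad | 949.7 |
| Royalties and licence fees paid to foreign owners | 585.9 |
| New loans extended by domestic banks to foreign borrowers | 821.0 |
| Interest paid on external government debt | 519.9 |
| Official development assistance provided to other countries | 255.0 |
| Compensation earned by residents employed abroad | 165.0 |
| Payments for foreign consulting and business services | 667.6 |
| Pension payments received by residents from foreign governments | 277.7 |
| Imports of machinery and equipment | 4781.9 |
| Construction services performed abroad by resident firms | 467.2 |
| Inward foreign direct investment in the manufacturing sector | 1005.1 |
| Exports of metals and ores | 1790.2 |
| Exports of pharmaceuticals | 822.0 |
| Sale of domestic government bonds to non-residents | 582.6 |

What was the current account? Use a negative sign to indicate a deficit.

Goods: 1790.2 + 822.0 - 4781.9 = -2169.7
Services: -667.6 + 467.2 - 585.9 = -786.3
Primary income: -519.9 + 165.0 = -354.9
Secondary income: -255.0 + 277.7 + 949.7 = 972.4
Current account = (-2169.7) + (-786.3) + (-354.9) + 972.4 = -2338.5
(Excluded from the current account — financial account: new loans extended by domestic banks to foreign borrowers 821.0, inward foreign direct investment in the manufacturing sector 1005.1, sale of domestic government bonds to non-residents 582.6.)

-2338.5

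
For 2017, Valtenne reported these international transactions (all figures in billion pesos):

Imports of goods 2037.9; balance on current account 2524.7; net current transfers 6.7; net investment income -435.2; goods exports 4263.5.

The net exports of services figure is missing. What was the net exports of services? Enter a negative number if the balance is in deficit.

727.6

Current account = goods balance + services balance + net primary income + net secondary income
Sum of the known components = 1797.1
Net exports of services = CA - (known components) = 2524.7 - 1797.1 = 727.6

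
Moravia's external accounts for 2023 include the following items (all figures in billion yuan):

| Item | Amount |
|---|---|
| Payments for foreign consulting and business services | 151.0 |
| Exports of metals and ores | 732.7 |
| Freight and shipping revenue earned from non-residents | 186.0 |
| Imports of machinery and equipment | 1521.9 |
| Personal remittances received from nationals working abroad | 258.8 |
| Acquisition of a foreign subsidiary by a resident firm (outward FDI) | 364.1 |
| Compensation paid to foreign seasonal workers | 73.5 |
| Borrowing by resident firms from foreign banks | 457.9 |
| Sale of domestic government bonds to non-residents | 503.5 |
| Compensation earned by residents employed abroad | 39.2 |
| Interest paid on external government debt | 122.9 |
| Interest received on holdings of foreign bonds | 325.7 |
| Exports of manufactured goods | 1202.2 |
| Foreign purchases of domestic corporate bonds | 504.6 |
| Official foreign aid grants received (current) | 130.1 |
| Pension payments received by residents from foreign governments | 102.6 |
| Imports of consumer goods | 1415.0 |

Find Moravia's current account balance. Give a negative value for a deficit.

Goods: 1202.2 - 1415.0 - 1521.9 + 732.7 = -1002.0
Services: -151.0 + 186.0 = 35.0
Primary income: 39.2 + 325.7 - 73.5 - 122.9 = 168.5
Secondary income: 102.6 + 130.1 + 258.8 = 491.5
Current account = (-1002.0) + 35.0 + 168.5 + 491.5 = -307.0
(Excluded from the current account — financial account: acquisition of a foreign subsidiary by a resident firm (outward FDI) 364.1, borrowing by resident firms from foreign banks 457.9, sale of domestic government bonds to non-residents 503.5, foreign purchases of domestic corporate bonds 504.6.)

-307.0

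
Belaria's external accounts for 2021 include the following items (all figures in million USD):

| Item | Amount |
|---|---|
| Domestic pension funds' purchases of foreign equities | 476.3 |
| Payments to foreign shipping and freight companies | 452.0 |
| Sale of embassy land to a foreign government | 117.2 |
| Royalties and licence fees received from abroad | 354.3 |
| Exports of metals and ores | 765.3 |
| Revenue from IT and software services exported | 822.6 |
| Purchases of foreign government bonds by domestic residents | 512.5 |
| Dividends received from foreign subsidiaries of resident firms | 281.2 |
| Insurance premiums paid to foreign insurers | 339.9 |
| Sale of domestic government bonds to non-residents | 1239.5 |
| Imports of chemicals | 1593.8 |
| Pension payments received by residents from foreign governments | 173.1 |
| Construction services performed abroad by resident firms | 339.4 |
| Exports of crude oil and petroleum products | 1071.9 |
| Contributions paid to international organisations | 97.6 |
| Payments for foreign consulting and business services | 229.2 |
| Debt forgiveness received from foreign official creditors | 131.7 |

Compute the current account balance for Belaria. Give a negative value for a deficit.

1095.3

Goods: 765.3 + 1071.9 - 1593.8 = 243.4
Services: -229.2 - 452.0 + 354.3 - 339.9 + 822.6 + 339.4 = 495.2
Primary income: 281.2
Secondary income: -97.6 + 173.1 = 75.5
Current account = 243.4 + 495.2 + 281.2 + 75.5 = 1095.3
(Excluded from the current account — financial account: domestic pension funds' purchases of foreign equities 476.3, purchases of foreign government bonds by domestic residents 512.5, sale of domestic government bonds to non-residents 1239.5; capital account: sale of embassy land to a foreign government 117.2, debt forgiveness received from foreign official creditors 131.7.)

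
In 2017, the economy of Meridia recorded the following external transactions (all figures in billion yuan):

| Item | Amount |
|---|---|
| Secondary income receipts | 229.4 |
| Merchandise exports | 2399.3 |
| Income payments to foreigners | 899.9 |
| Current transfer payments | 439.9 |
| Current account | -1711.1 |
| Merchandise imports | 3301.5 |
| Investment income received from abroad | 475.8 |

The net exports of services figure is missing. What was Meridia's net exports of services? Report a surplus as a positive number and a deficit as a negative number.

Current account = goods balance + services balance + net primary income + net secondary income
Sum of the known components = -1536.8
Net exports of services = CA - (known components) = -1711.1 - (-1536.8) = -174.3

-174.3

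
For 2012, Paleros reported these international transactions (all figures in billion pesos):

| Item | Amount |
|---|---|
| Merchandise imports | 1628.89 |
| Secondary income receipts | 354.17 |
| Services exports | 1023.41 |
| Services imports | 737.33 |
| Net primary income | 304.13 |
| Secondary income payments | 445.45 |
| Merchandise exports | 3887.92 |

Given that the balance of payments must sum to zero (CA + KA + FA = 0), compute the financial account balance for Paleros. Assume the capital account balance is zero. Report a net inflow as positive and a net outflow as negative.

Goods balance = 3887.92 - 1628.89 = 2259.03
Services balance = 1023.41 - 737.33 = 286.08
Trade balance (goods + services) = 2259.03 + 286.08 = 2545.11
Net primary income = 304.13
Net secondary income = 354.17 - 445.45 = -91.28
Current account = 2545.11 + 304.13 + (-91.28) = 2757.96
Financial account = -(2757.96) = -2757.96

-2757.96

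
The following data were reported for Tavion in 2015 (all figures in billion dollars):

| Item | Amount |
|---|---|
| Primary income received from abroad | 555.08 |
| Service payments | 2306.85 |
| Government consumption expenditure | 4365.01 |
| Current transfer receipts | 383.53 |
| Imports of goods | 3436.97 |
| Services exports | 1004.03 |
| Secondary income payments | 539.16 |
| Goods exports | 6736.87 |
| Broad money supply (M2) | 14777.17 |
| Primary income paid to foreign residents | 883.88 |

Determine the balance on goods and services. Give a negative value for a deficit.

Goods balance = 6736.87 - 3436.97 = 3299.90
Services balance = 1004.03 - 2306.85 = -1302.82
Trade balance (goods + services) = 3299.90 + (-1302.82) = 1997.08

1997.08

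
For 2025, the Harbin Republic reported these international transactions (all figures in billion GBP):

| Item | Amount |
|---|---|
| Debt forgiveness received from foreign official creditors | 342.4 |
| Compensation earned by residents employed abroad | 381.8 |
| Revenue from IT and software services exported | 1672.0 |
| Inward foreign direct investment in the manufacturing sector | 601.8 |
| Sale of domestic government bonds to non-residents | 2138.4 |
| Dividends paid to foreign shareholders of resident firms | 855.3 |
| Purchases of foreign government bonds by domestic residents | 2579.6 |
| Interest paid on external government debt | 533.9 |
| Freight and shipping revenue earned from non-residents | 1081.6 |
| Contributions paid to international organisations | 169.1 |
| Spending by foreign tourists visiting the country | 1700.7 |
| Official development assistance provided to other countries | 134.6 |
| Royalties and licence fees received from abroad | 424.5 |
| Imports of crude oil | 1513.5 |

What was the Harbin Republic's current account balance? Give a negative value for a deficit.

2054.2

Goods: -1513.5
Services: 1672.0 + 1081.6 + 424.5 + 1700.7 = 4878.8
Primary income: -533.9 + 381.8 - 855.3 = -1007.4
Secondary income: -169.1 - 134.6 = -303.7
Current account = (-1513.5) + 4878.8 + (-1007.4) + (-303.7) = 2054.2
(Excluded from the current account — capital account: debt forgiveness received from foreign official creditors 342.4; financial account: inward foreign direct investment in the manufacturing sector 601.8, sale of domestic government bonds to non-residents 2138.4, purchases of foreign government bonds by domestic residents 2579.6.)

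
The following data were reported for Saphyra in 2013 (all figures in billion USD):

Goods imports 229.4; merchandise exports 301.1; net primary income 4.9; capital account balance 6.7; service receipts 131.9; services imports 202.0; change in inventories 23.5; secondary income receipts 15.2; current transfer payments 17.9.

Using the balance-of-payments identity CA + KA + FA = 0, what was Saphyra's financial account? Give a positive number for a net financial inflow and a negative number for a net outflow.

-10.5

Goods balance = 301.1 - 229.4 = 71.7
Services balance = 131.9 - 202.0 = -70.1
Trade balance (goods + services) = 71.7 + (-70.1) = 1.6
Net primary income = 4.9
Net secondary income = 15.2 - 17.9 = -2.7
Current account = 1.6 + 4.9 + (-2.7) = 3.8
Financial account = -(3.8 + 6.7) = -10.5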